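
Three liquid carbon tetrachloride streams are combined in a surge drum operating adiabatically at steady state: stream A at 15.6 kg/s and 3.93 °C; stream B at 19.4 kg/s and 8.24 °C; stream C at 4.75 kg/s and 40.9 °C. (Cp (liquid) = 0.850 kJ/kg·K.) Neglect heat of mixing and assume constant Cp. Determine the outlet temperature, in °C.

No heat crosses the boundary, so H_out = H_in.
Σ ṁᵢCp,ᵢTᵢ = 15.6×0.850×3.93 + 19.4×0.850×8.24 + 4.75×0.850×40.9 = 353.12
Σ ṁᵢCp,ᵢ = 15.6×0.850 + 19.4×0.850 + 4.75×0.850 = 33.787
T_out = 353.12 / 33.787 = 10.451 °C

T_out = 10.5 °C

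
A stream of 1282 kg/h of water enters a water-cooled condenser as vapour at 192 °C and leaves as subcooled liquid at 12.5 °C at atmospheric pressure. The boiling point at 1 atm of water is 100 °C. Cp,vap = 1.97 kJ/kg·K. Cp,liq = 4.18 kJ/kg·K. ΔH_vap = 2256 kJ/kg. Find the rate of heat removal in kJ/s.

vapour 192→100 °C: -181.24 kJ/kg
condensation at 100 °C: -2256 kJ/kg
liquid 100→12.5 °C: -365.75 kJ/kg
Δh = -181.24 + -2256 + -365.75 = -2803 kJ/kg
Q = ṁ·Δh = 1282 kg/h × -2803 kJ/kg = -3.5934e+06 kJ/h
|Q| = 998.18 kW

Q_c = 998 kJ/s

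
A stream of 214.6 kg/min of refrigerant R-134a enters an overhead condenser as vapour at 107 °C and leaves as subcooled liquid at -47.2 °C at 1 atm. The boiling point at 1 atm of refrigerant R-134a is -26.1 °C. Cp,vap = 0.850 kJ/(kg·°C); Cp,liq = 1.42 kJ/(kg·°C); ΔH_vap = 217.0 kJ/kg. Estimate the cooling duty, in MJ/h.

vapour 107→-26.1 °C: -113.13 kJ/kg
condensation at -26.1 °C: -217 kJ/kg
liquid -26.1→-47.2 °C: -29.962 kJ/kg
Δh = -113.13 + -217 + -29.962 = -360.1 kJ/kg
Q = ṁ·Δh = 214.6 kg/min × -360.1 kJ/kg = -77277 kJ/min
|Q| = 1287.9 kW = 4636.6 MJ/h

Q_c = 4640 MJ/h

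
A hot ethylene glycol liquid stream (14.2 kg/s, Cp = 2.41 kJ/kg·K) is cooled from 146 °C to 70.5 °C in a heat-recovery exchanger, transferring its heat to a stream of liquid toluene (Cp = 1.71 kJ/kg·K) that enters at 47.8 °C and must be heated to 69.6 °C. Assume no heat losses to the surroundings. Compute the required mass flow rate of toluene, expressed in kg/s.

ṁ_c = 69.3 kg/s

Heat released by hot stream: Q = 14.2 × 2.41 × (146 − 70.5) = 2583.8 kJ/s
Energy balance on cold side (adiabatic exchanger): Q = ṁ_c·Cp_c·(T_c,out − T_c,in)
ṁ_c = 2583.8 / [1.71 × (69.6 − 47.8)] = 69.311 kg/s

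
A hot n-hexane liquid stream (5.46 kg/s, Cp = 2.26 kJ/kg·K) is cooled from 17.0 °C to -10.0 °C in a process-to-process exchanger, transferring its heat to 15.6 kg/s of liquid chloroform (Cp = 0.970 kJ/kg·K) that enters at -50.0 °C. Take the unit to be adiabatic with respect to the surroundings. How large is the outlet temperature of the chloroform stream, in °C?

Heat released by hot stream: Q = 5.46 × 2.26 × (17.0 − -10.0) = 333.17 kJ/s
Energy balance on cold side (adiabatic exchanger): Q = ṁ_c·Cp_c·(T_c,out − T_c,in)
T_c,out = -50.0 + 333.17/(15.6 × 0.970) = -27.982 °C

T_c,out = -28.0 °C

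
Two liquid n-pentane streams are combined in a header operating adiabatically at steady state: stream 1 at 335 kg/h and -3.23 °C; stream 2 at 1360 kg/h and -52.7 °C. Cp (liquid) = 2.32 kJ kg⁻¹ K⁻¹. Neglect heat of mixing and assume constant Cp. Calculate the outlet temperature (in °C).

No heat crosses the boundary, so H_out = H_in.
Σ ṁᵢCp,ᵢTᵢ = 335×2.32×-3.23 + 1360×2.32×-52.7 = -168790
Σ ṁᵢCp,ᵢ = 335×2.32 + 1360×2.32 = 3932.4
T_out = -168790 / 3932.4 = -42.923 °C

T_out = -42.9 °C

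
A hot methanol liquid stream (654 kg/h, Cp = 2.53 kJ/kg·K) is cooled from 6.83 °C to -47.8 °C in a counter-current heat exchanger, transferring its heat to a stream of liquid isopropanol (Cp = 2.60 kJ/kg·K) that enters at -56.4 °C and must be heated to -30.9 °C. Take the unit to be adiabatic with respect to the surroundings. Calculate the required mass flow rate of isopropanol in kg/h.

ṁ_c = 1360 kg/h

Heat released by hot stream: Q = 654 × 2.53 × (6.83 − -47.8) = 90392 kJ/h
Energy balance on cold side (adiabatic exchanger): Q = ṁ_c·Cp_c·(T_c,out − T_c,in)
ṁ_c = 90392 / [2.60 × (-30.9 − -56.4)] = 1363.4 kg/h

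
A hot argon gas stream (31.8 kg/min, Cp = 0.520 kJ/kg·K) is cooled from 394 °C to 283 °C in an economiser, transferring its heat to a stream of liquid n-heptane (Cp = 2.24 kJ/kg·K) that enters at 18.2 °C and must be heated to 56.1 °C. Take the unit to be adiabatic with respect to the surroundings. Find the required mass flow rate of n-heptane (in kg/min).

Heat released by hot stream: Q = 31.8 × 0.520 × (394 − 283) = 1835.5 kJ/min
Energy balance on cold side (adiabatic exchanger): Q = ṁ_c·Cp_c·(T_c,out − T_c,in)
ṁ_c = 1835.5 / [2.24 × (56.1 − 18.2)] = 21.621 kg/min

ṁ_c = 21.6 kg/min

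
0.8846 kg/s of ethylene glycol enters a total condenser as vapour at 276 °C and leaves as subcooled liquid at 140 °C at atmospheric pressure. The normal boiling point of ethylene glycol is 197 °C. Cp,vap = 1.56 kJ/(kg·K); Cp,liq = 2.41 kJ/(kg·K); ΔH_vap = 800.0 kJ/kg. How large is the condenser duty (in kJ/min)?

Q_c = 56300 kJ/min

vapour 276→197 °C: -123.24 kJ/kg
condensation at 197 °C: -800 kJ/kg
liquid 197→140 °C: -137.37 kJ/kg
Δh = -123.24 + -800 + -137.37 = -1060.6 kJ/kg
Q = ṁ·Δh = 0.8846 kg/s × -1060.6 kJ/kg = -938.22 kJ/s
|Q| = 938.22 kW = 56293 kJ/min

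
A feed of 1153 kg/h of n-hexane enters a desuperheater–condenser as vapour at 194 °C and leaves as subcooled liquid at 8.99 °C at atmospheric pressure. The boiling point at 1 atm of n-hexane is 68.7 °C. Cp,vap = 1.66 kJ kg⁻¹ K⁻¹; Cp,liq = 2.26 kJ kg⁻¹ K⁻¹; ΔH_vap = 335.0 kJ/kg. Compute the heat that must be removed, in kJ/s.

Q_c = 217 kJ/s

vapour 194→68.7 °C: -208 kJ/kg
condensation at 68.7 °C: -335 kJ/kg
liquid 68.7→8.99 °C: -134.94 kJ/kg
Δh = -208 + -335 + -134.94 = -677.94 kJ/kg
Q = ṁ·Δh = 1153 kg/h × -677.94 kJ/kg = -781670 kJ/h
|Q| = 217.13 kW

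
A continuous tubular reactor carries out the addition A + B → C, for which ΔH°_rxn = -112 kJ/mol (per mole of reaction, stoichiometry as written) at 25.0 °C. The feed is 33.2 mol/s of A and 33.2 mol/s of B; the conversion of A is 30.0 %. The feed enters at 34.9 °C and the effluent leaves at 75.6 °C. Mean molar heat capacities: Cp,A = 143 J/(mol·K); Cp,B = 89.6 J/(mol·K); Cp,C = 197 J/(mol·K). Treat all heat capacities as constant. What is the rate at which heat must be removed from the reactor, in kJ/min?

Q_out = 49100 kJ/min

Extent of reaction ξ = 0.300 × 33.2 = 9.96 mol/s
Reaction term: ξ·ΔH°_rxn = 9.96 × -112 = -1115.5 kJ/s
Sensible, feed 34.9→25 °C: -76.451 kJ/s
Outlet flows (mol/s): A 23.24, B 23.24, C 9.96
Sensible, products 25→75.6 °C: 372.81 kJ/s
Q = ΔH = -819.16 kJ/s = -819.16 kW
Heat removed = 49150 kJ/min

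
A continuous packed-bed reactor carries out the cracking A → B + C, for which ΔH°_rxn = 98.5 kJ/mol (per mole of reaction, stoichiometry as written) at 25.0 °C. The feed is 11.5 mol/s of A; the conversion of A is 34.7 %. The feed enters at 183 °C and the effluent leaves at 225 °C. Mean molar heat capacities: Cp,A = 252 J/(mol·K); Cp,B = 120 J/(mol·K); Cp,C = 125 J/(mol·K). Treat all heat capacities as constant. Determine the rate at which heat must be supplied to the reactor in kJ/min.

Extent of reaction ξ = 0.347 × 11.5 = 3.9905 mol/s
Reaction term: ξ·ΔH°_rxn = 3.9905 × 98.5 = 393.06 kJ/s
Sensible, feed 183→25 °C: -457.88 kJ/s
Outlet flows (mol/s): A 7.5095, B 3.9905, C 3.9905
Sensible, products 25→225 °C: 574.01 kJ/s
Q = ΔH = 509.19 kJ/s = 509.19 kW
Heat supplied = 30552 kJ/min

Q_in = 30600 kJ/min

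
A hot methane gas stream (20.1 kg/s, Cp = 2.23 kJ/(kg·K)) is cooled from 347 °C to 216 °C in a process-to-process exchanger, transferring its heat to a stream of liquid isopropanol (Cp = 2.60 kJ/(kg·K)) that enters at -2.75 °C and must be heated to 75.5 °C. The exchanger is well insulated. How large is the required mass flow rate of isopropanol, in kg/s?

ṁ_c = 28.9 kg/s

Heat released by hot stream: Q = 20.1 × 2.23 × (347 − 216) = 5871.8 kJ/s
Energy balance on cold side (adiabatic exchanger): Q = ṁ_c·Cp_c·(T_c,out − T_c,in)
ṁ_c = 5871.8 / [2.60 × (75.5 − -2.75)] = 28.861 kg/s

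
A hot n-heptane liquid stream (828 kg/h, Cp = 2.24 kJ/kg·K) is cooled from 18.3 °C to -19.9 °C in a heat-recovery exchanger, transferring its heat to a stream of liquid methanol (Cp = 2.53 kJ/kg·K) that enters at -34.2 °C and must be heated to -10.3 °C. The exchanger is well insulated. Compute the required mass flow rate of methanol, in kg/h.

Heat released by hot stream: Q = 828 × 2.24 × (18.3 − -19.9) = 70850 kJ/h
Energy balance on cold side (adiabatic exchanger): Q = ṁ_c·Cp_c·(T_c,out − T_c,in)
ṁ_c = 70850 / [2.53 × (-10.3 − -34.2)] = 1171.7 kg/h

ṁ_c = 1170 kg/h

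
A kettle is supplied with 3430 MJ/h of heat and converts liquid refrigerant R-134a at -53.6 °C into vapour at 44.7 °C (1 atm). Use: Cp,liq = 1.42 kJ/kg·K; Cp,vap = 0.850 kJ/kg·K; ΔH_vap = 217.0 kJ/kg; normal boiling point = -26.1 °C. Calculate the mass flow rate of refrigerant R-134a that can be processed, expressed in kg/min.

Δh = 1.42×(-26.1−-53.6) + 217.0 + 0.850×(44.7−-26.1) = 316.23 kJ/kg
Q = 3430 MJ/h = 952.78 kJ/s = 57167 kJ/min
ṁ = Q/Δh = 57167 / 316.23 = 180.78 kg/min

ṁ = 181 kg/min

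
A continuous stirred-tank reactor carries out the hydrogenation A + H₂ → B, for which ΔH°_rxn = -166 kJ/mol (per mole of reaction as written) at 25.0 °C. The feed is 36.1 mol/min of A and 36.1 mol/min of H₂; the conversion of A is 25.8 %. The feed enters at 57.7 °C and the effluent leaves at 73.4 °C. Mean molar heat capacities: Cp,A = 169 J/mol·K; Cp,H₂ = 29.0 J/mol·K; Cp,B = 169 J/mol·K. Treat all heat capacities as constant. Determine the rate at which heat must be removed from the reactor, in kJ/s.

Extent of reaction ξ = 0.258 × 36.1 = 9.3138 mol/min
Reaction term: ξ·ΔH°_rxn = 9.3138 × -166 = -1546.1 kJ/min
Sensible, feed 57.7→25 °C: -233.73 kJ/min
Outlet flows (mol/min): A 26.786, H₂ 26.786, B 9.3138
Sensible, products 25→73.4 °C: 332.88 kJ/min
Q = ΔH = -1446.9 kJ/min = -24.116 kW
Heat removed = 24.116 kJ/s

Q_out = 24.1 kJ/s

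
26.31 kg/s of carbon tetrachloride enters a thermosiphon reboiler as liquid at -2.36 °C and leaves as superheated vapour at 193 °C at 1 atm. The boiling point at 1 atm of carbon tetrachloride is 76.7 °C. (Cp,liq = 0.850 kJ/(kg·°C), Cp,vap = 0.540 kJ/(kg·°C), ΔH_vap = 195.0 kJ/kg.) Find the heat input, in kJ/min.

liquid -2.36→76.7 °C: 67.201 kJ/kg
vaporisation at 76.7 °C: 195 kJ/kg
vapour 76.7→193 °C: 62.802 kJ/kg
Δh = 67.201 + 195 + 62.802 = 325 kJ/kg
Q = ṁ·Δh = 26.31 kg/s × 325 kJ/kg = 8550.8 kJ/s
|Q| = 8550.8 kW = 513050 kJ/min

Q = 513000 kJ/min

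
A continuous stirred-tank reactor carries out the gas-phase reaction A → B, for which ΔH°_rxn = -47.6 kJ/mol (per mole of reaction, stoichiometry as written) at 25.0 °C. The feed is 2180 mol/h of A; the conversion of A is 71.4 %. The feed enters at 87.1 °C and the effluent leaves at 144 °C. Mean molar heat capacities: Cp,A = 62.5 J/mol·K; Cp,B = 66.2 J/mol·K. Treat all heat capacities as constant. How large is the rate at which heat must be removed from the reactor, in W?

Extent of reaction ξ = 0.714 × 2180 = 1556.5 mol/h
Reaction term: ξ·ΔH°_rxn = 1556.5 × -47.6 = -74090 kJ/h
Sensible, feed 87.1→25 °C: -8461.1 kJ/h
Outlet flows (mol/h): A 623.48, B 1556.5
Sensible, products 25→144 °C: 16899 kJ/h
Q = ΔH = -65652 kJ/h = -18.237 kW
Heat removed = 18237 W

Q_out = 18200 W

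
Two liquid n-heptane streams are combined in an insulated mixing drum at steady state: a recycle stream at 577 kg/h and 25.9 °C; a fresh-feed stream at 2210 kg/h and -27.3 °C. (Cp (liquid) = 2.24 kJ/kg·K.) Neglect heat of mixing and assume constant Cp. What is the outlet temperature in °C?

No heat crosses the boundary, so H_out = H_in.
T_out = Σ ṁᵢCp,ᵢTᵢ / Σ ṁᵢCp,ᵢ
      = -101670 / 6242.9 = -16.286 °C

T_out = -16.3 °C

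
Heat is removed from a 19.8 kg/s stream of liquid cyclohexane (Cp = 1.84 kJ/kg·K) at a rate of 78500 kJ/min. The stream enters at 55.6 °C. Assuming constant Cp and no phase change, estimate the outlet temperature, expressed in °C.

Q = 78500 kJ/min = 1308.3 kJ/s
ΔT = Q/(ṁ·Cp) = 1308.3/(19.8×1.84) = 35.912 K
T_out = 55.6 − 35.912 = 19.688 °C

T_out = 19.7 °C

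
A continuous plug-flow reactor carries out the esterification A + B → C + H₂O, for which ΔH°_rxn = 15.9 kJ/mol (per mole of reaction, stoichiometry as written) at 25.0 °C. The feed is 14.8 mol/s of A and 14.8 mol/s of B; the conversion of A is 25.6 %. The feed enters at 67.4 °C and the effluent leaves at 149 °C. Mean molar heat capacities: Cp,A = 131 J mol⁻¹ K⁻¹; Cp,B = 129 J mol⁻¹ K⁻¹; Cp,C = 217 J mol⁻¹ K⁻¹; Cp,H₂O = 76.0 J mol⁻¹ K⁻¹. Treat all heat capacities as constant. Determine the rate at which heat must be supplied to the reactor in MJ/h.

Q_in = 1400 MJ/h

Extent of reaction ξ = 0.256 × 14.8 = 3.7888 mol/s
Reaction term: ξ·ΔH°_rxn = 3.7888 × 15.9 = 60.242 kJ/s
Sensible, feed 67.4→25 °C: -163.16 kJ/s
Outlet flows (mol/s): A 11.011, B 11.011, C 3.7888, H₂O 3.7888
Sensible, products 25→149 °C: 492.66 kJ/s
Q = ΔH = 389.74 kJ/s = 389.74 kW
Heat supplied = 1403.1 MJ/h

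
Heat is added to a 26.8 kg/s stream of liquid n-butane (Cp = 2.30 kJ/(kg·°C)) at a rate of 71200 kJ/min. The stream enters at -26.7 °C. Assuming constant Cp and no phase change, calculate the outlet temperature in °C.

Q = 71200 kJ/min = 1186.7 kJ/s
ΔT = Q/(ṁ·Cp) = 1186.7/(26.8×2.30) = 19.252 K
T_out = -26.7 + 19.252 = -7.4484 °C

T_out = -7.45 °C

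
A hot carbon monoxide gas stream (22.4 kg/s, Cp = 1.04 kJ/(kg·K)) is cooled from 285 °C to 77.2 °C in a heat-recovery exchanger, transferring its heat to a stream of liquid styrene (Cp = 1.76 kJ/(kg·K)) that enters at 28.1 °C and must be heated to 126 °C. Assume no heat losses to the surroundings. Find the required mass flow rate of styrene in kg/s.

ṁ_c = 28.1 kg/s

Heat released by hot stream: Q = 22.4 × 1.04 × (285 − 77.2) = 4840.9 kJ/s
Energy balance on cold side (adiabatic exchanger): Q = ṁ_c·Cp_c·(T_c,out − T_c,in)
ṁ_c = 4840.9 / [1.76 × (126 − 28.1)] = 28.095 kg/s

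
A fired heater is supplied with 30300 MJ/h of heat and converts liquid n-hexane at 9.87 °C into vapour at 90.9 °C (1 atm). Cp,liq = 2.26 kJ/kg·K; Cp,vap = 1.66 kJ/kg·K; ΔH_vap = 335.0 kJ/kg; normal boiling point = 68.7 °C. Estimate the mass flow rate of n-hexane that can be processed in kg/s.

ṁ = 16.7 kg/s

Δh = 2.26×(68.7−9.87) + 335.0 + 1.66×(90.9−68.7) = 504.81 kJ/kg
Q = 30300 MJ/h = 8416.7 kJ/s = 8416.7 kJ/s
ṁ = Q/Δh = 8416.7 / 504.81 = 16.673 kg/s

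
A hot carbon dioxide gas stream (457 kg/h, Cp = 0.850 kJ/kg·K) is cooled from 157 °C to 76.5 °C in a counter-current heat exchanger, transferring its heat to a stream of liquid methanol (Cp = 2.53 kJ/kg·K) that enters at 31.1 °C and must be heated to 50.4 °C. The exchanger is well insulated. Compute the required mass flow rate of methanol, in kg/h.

ṁ_c = 640 kg/h

Heat released by hot stream: Q = 457 × 0.850 × (157 − 76.5) = 31270 kJ/h
Energy balance on cold side (adiabatic exchanger): Q = ṁ_c·Cp_c·(T_c,out − T_c,in)
ṁ_c = 31270 / [2.53 × (50.4 − 31.1)] = 640.4 kg/h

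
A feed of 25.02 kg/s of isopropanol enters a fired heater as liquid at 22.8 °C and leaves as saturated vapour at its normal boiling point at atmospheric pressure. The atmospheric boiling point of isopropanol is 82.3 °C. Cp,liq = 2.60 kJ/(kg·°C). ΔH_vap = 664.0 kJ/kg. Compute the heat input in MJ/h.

Q = 73700 MJ/h

liquid 22.8→82.3 °C: 154.7 kJ/kg
vaporisation at 82.3 °C: 664 kJ/kg
Δh = 154.7 + 664 = 818.7 kJ/kg
Q = ṁ·Δh = 25.02 kg/s × 818.7 kJ/kg = 20484 kJ/s
|Q| = 20484 kW = 73742 MJ/h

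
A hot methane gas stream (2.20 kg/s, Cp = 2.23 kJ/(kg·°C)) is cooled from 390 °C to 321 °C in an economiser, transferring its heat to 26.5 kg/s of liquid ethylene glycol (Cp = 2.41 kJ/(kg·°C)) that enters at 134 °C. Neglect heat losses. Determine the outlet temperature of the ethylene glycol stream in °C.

T_c,out = 139 °C

Heat released by hot stream: Q = 2.20 × 2.23 × (390 − 321) = 338.51 kJ/s
Energy balance on cold side (adiabatic exchanger): Q = ṁ_c·Cp_c·(T_c,out − T_c,in)
T_c,out = 134 + 338.51/(26.5 × 2.41) = 139.3 °C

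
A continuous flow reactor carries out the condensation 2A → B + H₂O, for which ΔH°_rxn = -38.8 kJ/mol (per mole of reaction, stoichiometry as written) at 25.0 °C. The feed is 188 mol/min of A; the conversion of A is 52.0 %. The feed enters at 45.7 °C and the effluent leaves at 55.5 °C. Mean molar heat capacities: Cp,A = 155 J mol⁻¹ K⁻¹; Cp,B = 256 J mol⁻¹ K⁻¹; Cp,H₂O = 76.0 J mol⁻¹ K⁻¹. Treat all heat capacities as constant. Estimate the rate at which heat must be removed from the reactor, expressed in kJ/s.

Extent of reaction ξ = 0.520 × 188 / 2 = 48.88 mol/min
Reaction term: ξ·ΔH°_rxn = 48.88 × -38.8 = -1896.5 kJ/min
Sensible, feed 45.7→25 °C: -603.2 kJ/min
Outlet flows (mol/min): A 90.24, B 48.88, H₂O 48.88
Sensible, products 25→55.5 °C: 921.57 kJ/min
Q = ΔH = -1578.2 kJ/min = -26.303 kW
Heat removed = 26.303 kJ/s

Q_out = 26.3 kJ/s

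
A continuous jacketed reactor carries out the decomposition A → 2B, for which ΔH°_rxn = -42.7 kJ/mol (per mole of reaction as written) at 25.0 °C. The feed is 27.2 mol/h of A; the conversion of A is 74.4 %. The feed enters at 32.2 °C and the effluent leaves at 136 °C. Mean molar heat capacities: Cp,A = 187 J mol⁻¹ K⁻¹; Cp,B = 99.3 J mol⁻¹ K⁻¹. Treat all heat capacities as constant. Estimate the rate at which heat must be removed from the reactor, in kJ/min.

Q_out = 5.17 kJ/min

Extent of reaction ξ = 0.744 × 27.2 = 20.237 mol/h
Reaction term: ξ·ΔH°_rxn = 20.237 × -42.7 = -864.11 kJ/h
Sensible, feed 32.2→25 °C: -36.622 kJ/h
Outlet flows (mol/h): A 6.9632, B 40.474
Sensible, products 25→136 °C: 590.65 kJ/h
Q = ΔH = -310.09 kJ/h = -0.086135 kW
Heat removed = 5.1681 kJ/min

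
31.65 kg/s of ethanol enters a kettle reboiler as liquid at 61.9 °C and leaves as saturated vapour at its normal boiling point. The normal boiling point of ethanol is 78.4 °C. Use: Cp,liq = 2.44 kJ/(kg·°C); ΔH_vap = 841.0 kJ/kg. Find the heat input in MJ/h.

Q = 100000 MJ/h

liquid 61.9→78.4 °C: 40.26 kJ/kg
vaporisation at 78.4 °C: 841 kJ/kg
Δh = 40.26 + 841 = 881.26 kJ/kg
Q = ṁ·Δh = 31.65 kg/s × 881.26 kJ/kg = 27892 kJ/s
|Q| = 27892 kW = 100410 MJ/h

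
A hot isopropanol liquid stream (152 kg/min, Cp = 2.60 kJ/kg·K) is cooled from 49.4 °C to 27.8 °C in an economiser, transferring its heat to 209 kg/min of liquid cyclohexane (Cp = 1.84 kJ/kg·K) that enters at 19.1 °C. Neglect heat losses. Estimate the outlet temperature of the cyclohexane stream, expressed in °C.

Heat released by hot stream: Q = 152 × 2.60 × (49.4 − 27.8) = 8536.3 kJ/min
Energy balance on cold side (adiabatic exchanger): Q = ṁ_c·Cp_c·(T_c,out − T_c,in)
T_c,out = 19.1 + 8536.3/(209 × 1.84) = 41.298 °C

T_c,out = 41.3 °C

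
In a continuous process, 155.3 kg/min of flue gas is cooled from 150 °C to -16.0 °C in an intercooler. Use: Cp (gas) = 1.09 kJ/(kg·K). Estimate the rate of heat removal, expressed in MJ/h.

Q_c = 1690 MJ/h

Q = ṁ·Cp·ΔT = 155.3 × 1.09 × (-16.0 − 150) = -28100 kJ/min
Converting: 28100 / 60 s = 468.33 kW
Cooling duty = 1686 MJ/h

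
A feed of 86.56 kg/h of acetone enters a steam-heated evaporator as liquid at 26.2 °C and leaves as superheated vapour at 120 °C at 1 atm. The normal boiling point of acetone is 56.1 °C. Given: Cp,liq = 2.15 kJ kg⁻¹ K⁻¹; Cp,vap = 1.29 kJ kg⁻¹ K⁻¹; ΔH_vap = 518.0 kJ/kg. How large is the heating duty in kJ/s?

liquid 26.2→56.1 °C: 64.285 kJ/kg
vaporisation at 56.1 °C: 518 kJ/kg
vapour 56.1→120 °C: 82.431 kJ/kg
Δh = 64.285 + 518 + 82.431 = 664.72 kJ/kg
Q = ṁ·Δh = 86.56 kg/h × 664.72 kJ/kg = 57538 kJ/h
|Q| = 15.983 kW

Q = 16.0 kJ/s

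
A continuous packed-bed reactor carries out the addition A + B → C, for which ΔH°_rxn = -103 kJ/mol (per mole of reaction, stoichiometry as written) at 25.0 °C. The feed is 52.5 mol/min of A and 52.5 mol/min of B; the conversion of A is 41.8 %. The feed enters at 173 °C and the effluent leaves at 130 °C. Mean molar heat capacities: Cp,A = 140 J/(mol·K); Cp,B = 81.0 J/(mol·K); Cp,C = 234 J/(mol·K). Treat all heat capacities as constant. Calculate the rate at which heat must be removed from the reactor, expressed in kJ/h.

Q_out = 164000 kJ/h

Extent of reaction ξ = 0.418 × 52.5 = 21.945 mol/min
Reaction term: ξ·ΔH°_rxn = 21.945 × -103 = -2260.3 kJ/min
Sensible, feed 173→25 °C: -1717.2 kJ/min
Outlet flows (mol/min): A 30.555, B 30.555, C 21.945
Sensible, products 25→130 °C: 1248.2 kJ/min
Q = ΔH = -2729.3 kJ/min = -45.488 kW
Heat removed = 163760 kJ/h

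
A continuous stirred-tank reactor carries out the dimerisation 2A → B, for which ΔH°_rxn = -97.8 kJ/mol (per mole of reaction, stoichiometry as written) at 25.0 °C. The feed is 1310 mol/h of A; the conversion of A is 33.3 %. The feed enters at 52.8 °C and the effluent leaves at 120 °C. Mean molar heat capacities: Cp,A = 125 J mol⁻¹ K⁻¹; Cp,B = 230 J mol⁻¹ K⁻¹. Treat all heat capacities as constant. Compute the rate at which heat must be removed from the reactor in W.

Extent of reaction ξ = 0.333 × 1310 / 2 = 218.12 mol/h
Reaction term: ξ·ΔH°_rxn = 218.12 × -97.8 = -21332 kJ/h
Sensible, feed 52.8→25 °C: -4552.2 kJ/h
Outlet flows (mol/h): A 873.77, B 218.12
Sensible, products 25→120 °C: 15142 kJ/h
Q = ΔH = -10742 kJ/h = -2.9839 kW
Heat removed = 2983.9 W

Q_out = 2980 W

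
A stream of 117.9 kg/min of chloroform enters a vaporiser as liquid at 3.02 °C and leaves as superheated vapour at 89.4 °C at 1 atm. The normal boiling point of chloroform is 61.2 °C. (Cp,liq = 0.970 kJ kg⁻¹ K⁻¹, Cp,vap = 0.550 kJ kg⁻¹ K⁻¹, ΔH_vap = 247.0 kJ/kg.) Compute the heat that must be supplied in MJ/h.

Q = 2260 MJ/h

liquid 3.02→61.2 °C: 56.435 kJ/kg
vaporisation at 61.2 °C: 247 kJ/kg
vapour 61.2→89.4 °C: 15.51 kJ/kg
Δh = 56.435 + 247 + 15.51 = 318.94 kJ/kg
Q = ṁ·Δh = 117.9 kg/min × 318.94 kJ/kg = 37604 kJ/min
|Q| = 626.73 kW = 2256.2 MJ/h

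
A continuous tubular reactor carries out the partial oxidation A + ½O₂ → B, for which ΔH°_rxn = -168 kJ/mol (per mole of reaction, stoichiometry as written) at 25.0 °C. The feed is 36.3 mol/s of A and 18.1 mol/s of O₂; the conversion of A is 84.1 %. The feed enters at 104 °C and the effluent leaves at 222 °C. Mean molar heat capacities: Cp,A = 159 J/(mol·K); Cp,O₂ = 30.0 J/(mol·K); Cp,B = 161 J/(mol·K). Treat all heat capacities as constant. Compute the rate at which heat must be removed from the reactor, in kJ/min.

Q_out = 268000 kJ/min

Extent of reaction ξ = 0.841 × 36.3 = 30.528 mol/s
Reaction term: ξ·ΔH°_rxn = 30.528 × -168 = -5128.8 kJ/s
Sensible, feed 104→25 °C: -498.86 kJ/s
Outlet flows (mol/s): A 5.7717, O₂ 2.8359, B 30.528
Sensible, products 25→222 °C: 1165.8 kJ/s
Q = ΔH = -4461.8 kJ/s = -4461.8 kW
Heat removed = 267710 kJ/min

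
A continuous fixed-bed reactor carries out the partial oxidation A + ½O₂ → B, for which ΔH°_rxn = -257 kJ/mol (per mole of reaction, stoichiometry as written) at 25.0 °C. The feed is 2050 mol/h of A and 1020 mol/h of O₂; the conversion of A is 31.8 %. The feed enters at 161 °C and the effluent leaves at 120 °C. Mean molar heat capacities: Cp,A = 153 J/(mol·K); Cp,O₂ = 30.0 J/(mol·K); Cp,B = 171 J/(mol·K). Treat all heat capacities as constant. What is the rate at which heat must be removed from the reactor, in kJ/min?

Q_out = 3020 kJ/min

Extent of reaction ξ = 0.318 × 2050 = 651.9 mol/h
Reaction term: ξ·ΔH°_rxn = 651.9 × -257 = -167540 kJ/h
Sensible, feed 161→25 °C: -46818 kJ/h
Outlet flows (mol/h): A 1398.1, O₂ 694.05, B 651.9
Sensible, products 25→120 °C: 32890 kJ/h
Q = ΔH = -181470 kJ/h = -50.407 kW
Heat removed = 3024.4 kJ/min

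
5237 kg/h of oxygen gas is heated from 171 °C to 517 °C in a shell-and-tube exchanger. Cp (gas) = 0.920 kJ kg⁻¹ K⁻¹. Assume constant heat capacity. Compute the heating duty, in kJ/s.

Q = ṁ·Cp·ΔT = 5237 × 0.920 × (517 − 171) = 1.667e+06 kJ/h
Converting: 1.667e+06 / 3600 s = 463.07 kW

Q = 463 kJ/s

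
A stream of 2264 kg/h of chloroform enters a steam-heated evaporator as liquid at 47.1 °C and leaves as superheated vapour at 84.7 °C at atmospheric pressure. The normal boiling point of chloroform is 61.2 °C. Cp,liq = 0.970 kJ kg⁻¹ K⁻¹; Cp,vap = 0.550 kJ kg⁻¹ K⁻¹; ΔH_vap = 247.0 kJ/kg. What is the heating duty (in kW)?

liquid 47.1→61.2 °C: 13.677 kJ/kg
vaporisation at 61.2 °C: 247 kJ/kg
vapour 61.2→84.7 °C: 12.925 kJ/kg
Δh = 13.677 + 247 + 12.925 = 273.6 kJ/kg
Q = ṁ·Δh = 2264 kg/h × 273.6 kJ/kg = 619430 kJ/h
|Q| = 172.07 kW

Q = 172 kW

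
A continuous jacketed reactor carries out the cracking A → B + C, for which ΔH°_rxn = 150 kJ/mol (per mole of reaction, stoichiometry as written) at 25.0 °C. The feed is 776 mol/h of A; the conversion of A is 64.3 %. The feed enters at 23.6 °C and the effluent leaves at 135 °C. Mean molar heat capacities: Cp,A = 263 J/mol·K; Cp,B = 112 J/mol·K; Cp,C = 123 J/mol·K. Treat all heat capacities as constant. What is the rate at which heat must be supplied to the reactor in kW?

Extent of reaction ξ = 0.643 × 776 = 498.97 mol/h
Reaction term: ξ·ΔH°_rxn = 498.97 × 150 = 74845 kJ/h
Sensible, feed 23.6→25 °C: 285.72 kJ/h
Outlet flows (mol/h): A 277.03, B 498.97, C 498.97
Sensible, products 25→135 °C: 20913 kJ/h
Q = ΔH = 96044 kJ/h = 26.679 kW
Heat supplied = 26.679 kW

Q_in = 26.7 kW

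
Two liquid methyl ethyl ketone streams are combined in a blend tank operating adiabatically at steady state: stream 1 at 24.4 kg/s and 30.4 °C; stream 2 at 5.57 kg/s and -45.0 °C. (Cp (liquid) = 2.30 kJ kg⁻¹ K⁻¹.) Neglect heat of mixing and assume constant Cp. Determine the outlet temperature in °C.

Adiabatic, steady state ⇒ Σ ṁᵢCp,ᵢ(T_out − Tᵢ) = 0
T_out = Σ ṁᵢCp,ᵢTᵢ / Σ ṁᵢCp,ᵢ
      = 1129.6 / 68.931 = 16.387 °C

T_out = 16.4 °C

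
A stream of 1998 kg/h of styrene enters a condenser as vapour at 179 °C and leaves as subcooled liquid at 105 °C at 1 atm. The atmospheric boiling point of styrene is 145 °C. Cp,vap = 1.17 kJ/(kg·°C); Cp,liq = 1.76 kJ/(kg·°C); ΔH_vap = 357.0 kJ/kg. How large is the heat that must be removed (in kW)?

vapour 179→145 °C: -39.78 kJ/kg
condensation at 145 °C: -357 kJ/kg
liquid 145→105 °C: -70.4 kJ/kg
Δh = -39.78 + -357 + -70.4 = -467.18 kJ/kg
Q = ṁ·Δh = 1998 kg/h × -467.18 kJ/kg = -933430 kJ/h
|Q| = 259.28 kW

Q_c = 259 kW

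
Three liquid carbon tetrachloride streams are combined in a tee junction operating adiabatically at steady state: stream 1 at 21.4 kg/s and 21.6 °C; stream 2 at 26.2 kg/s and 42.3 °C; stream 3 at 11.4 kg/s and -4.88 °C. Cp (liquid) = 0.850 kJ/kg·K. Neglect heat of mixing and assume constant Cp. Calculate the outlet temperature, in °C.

T_out = 25.7 °C

Adiabatic, steady state ⇒ Σ ṁᵢCp,ᵢ(T_out − Tᵢ) = 0
Σ ṁᵢCp,ᵢTᵢ = 21.4×0.850×21.6 + 26.2×0.850×42.3 + 11.4×0.850×-4.88 = 1287.6
Σ ṁᵢCp,ᵢ = 21.4×0.850 + 26.2×0.850 + 11.4×0.850 = 50.15
T_out = 1287.6 / 50.15 = 25.676 °C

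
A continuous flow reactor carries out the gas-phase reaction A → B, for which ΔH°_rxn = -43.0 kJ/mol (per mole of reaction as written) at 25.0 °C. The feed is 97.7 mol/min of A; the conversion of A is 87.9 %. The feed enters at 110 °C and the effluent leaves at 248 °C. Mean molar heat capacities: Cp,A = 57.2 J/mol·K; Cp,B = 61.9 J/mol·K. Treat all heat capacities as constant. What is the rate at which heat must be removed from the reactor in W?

Extent of reaction ξ = 0.879 × 97.7 = 85.878 mol/min
Reaction term: ξ·ΔH°_rxn = 85.878 × -43.0 = -3692.8 kJ/min
Sensible, feed 110→25 °C: -475.02 kJ/min
Outlet flows (mol/min): A 11.822, B 85.878
Sensible, products 25→248 °C: 1336.2 kJ/min
Q = ΔH = -2831.6 kJ/min = -47.193 kW
Heat removed = 47193 W

Q_out = 47200 W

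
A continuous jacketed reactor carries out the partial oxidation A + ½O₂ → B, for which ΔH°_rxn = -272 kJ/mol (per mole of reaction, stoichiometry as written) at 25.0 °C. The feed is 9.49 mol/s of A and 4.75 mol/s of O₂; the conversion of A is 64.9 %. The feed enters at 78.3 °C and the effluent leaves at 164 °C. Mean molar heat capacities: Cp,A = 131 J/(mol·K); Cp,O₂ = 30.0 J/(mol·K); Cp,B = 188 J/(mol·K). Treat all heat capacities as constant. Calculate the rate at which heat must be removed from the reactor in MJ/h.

Extent of reaction ξ = 0.649 × 9.49 = 6.159 mol/s
Reaction term: ξ·ΔH°_rxn = 6.159 × -272 = -1675.3 kJ/s
Sensible, feed 78.3→25 °C: -73.857 kJ/s
Outlet flows (mol/s): A 3.331, O₂ 1.6705, B 6.159
Sensible, products 25→164 °C: 228.57 kJ/s
Q = ΔH = -1520.5 kJ/s = -1520.5 kW
Heat removed = 5473.9 MJ/h

Q_out = 5470 MJ/h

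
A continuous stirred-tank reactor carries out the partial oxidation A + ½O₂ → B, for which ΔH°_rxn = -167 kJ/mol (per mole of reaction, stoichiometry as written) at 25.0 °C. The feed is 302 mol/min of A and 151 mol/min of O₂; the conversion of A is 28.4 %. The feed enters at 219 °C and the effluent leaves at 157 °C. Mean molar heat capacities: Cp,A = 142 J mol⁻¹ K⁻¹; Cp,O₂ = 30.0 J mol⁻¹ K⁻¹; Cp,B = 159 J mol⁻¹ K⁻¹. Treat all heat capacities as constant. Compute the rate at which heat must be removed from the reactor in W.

Extent of reaction ξ = 0.284 × 302 = 85.768 mol/min
Reaction term: ξ·ΔH°_rxn = 85.768 × -167 = -14323 kJ/min
Sensible, feed 219→25 °C: -9198.3 kJ/min
Outlet flows (mol/min): A 216.23, O₂ 108.12, B 85.768
Sensible, products 25→157 °C: 6281.3 kJ/min
Q = ΔH = -17240 kJ/min = -287.34 kW
Heat removed = 287340 W

Q_out = 287000 W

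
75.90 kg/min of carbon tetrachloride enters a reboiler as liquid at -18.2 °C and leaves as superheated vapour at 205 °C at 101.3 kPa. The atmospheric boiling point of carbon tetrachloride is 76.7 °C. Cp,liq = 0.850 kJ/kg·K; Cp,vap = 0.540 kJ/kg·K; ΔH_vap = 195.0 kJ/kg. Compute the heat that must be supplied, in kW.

liquid -18.2→76.7 °C: 80.665 kJ/kg
vaporisation at 76.7 °C: 195 kJ/kg
vapour 76.7→205 °C: 69.282 kJ/kg
Δh = 80.665 + 195 + 69.282 = 344.95 kJ/kg
Q = ṁ·Δh = 75.90 kg/min × 344.95 kJ/kg = 26181 kJ/min
|Q| = 436.36 kW

Q = 436 kW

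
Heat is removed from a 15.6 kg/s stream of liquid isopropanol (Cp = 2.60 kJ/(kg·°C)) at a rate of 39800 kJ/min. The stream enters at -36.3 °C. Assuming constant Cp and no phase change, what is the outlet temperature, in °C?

Q = 39800 kJ/min = 663.33 kJ/s
ΔT = Q/(ṁ·Cp) = 663.33/(15.6×2.60) = 16.354 K
T_out = -36.3 − 16.354 = -52.654 °C

T_out = -52.7 °C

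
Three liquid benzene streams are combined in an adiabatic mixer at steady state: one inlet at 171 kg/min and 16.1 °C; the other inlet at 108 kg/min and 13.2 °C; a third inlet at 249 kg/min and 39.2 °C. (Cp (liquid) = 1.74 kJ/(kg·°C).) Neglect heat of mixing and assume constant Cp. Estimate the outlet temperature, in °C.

Adiabatic, steady state ⇒ Σ ṁᵢCp,ᵢ(T_out − Tᵢ) = 0
T_out = Σ ṁᵢCp,ᵢTᵢ / Σ ṁᵢCp,ᵢ
      = 24255 / 918.72 = 26.401 °C

T_out = 26.4 °C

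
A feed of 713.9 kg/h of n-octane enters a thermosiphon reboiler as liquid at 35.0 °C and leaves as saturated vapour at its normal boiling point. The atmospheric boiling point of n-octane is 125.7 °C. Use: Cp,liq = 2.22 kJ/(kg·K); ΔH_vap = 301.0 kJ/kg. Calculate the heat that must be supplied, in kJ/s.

Q = 99.6 kJ/s

liquid 35.0→125.7 °C: 201.35 kJ/kg
vaporisation at 125.7 °C: 301 kJ/kg
Δh = 201.35 + 301 = 502.35 kJ/kg
Q = ṁ·Δh = 713.9 kg/h × 502.35 kJ/kg = 358630 kJ/h
|Q| = 99.62 kW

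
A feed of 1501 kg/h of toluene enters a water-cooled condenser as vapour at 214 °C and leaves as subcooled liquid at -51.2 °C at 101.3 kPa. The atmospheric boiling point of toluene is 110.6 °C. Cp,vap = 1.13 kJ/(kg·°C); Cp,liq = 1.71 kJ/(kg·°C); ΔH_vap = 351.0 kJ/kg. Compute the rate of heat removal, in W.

vapour 214→110.6 °C: -116.84 kJ/kg
condensation at 110.6 °C: -351 kJ/kg
liquid 110.6→-51.2 °C: -276.68 kJ/kg
Δh = -116.84 + -351 + -276.68 = -744.52 kJ/kg
Q = ṁ·Δh = 1501 kg/h × -744.52 kJ/kg = -1.1175e+06 kJ/h
|Q| = 310.42 kW = 310420 W

Q_c = 310000 W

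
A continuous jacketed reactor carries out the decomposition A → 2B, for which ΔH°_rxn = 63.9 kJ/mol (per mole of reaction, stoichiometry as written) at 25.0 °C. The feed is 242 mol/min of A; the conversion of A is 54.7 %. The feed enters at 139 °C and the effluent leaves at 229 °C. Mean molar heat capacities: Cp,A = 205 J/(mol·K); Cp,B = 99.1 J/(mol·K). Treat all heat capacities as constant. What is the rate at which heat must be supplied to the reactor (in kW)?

Extent of reaction ξ = 0.547 × 242 = 132.37 mol/min
Reaction term: ξ·ΔH°_rxn = 132.37 × 63.9 = 8458.7 kJ/min
Sensible, feed 139→25 °C: -5655.5 kJ/min
Outlet flows (mol/min): A 109.63, B 264.75
Sensible, products 25→229 °C: 9936.8 kJ/min
Q = ΔH = 12740 kJ/min = 212.33 kW
Heat supplied = 212.33 kW

Q_in = 212 kW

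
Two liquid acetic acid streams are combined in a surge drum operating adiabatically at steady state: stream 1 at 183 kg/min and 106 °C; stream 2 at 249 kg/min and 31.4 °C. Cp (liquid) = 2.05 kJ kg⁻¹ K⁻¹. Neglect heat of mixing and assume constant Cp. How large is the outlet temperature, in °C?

T_out = 63.0 °C

Adiabatic, steady state ⇒ Σ ṁᵢCp,ᵢ(T_out − Tᵢ) = 0
Σ ṁᵢCp,ᵢTᵢ = 183×2.05×106 + 249×2.05×31.4 = 55794
Σ ṁᵢCp,ᵢ = 183×2.05 + 249×2.05 = 885.6
T_out = 55794 / 885.6 = 63.001 °C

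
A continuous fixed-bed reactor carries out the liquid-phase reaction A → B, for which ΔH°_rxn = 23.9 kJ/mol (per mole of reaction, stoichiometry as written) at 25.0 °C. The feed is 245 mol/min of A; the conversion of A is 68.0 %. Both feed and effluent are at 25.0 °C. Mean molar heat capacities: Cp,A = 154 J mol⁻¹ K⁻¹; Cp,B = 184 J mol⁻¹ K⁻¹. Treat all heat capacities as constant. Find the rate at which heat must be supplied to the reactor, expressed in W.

Q_in = 66400 W

Extent of reaction ξ = 0.680 × 245 = 166.6 mol/min
Reaction term: ξ·ΔH°_rxn = 166.6 × 23.9 = 3981.7 kJ/min
Q = ΔH = 3981.7 kJ/min = 66.362 kW
Heat supplied = 66362 W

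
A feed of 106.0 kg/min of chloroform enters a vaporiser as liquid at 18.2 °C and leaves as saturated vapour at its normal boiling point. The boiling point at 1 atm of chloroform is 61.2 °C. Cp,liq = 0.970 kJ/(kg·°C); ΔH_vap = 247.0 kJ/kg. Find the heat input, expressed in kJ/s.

liquid 18.2→61.2 °C: 41.71 kJ/kg
vaporisation at 61.2 °C: 247 kJ/kg
Δh = 41.71 + 247 = 288.71 kJ/kg
Q = ṁ·Δh = 106.0 kg/min × 288.71 kJ/kg = 30603 kJ/min
|Q| = 510.05 kW

Q = 510 kJ/s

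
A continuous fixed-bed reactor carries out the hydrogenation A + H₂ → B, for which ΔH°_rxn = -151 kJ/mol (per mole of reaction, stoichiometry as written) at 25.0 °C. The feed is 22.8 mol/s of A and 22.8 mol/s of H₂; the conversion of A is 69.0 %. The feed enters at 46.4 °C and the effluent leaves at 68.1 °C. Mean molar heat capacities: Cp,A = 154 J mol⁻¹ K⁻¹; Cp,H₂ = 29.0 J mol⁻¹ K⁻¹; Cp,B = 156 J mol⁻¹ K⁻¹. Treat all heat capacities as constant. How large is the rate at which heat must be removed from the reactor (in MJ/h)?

Q_out = 8290 MJ/h

Extent of reaction ξ = 0.690 × 22.8 = 15.732 mol/s
Reaction term: ξ·ΔH°_rxn = 15.732 × -151 = -2375.5 kJ/s
Sensible, feed 46.4→25 °C: -89.289 kJ/s
Outlet flows (mol/s): A 7.068, H₂ 7.068, B 15.732
Sensible, products 25→68.1 °C: 161.52 kJ/s
Q = ΔH = -2303.3 kJ/s = -2303.3 kW
Heat removed = 8291.9 MJ/h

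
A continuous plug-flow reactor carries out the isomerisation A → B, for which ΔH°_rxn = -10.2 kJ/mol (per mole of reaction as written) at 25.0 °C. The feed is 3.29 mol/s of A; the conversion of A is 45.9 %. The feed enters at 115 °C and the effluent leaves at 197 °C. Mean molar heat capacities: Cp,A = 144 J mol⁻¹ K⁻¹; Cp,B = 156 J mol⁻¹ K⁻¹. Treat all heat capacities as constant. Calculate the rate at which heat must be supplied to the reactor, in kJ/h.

Extent of reaction ξ = 0.459 × 3.29 = 1.5101 mol/s
Reaction term: ξ·ΔH°_rxn = 1.5101 × -10.2 = -15.403 kJ/s
Sensible, feed 115→25 °C: -42.638 kJ/s
Outlet flows (mol/s): A 1.7799, B 1.5101
Sensible, products 25→197 °C: 84.604 kJ/s
Q = ΔH = 26.562 kJ/s = 26.562 kW
Heat supplied = 95623 kJ/h

Q_in = 95600 kJ/h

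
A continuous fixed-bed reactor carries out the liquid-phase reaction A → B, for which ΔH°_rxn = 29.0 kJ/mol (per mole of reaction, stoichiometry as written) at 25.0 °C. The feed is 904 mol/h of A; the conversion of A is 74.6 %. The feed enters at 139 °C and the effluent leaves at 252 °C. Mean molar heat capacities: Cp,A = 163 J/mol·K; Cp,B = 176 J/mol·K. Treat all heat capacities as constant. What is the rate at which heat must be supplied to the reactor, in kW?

Q_in = 10.6 kW

Extent of reaction ξ = 0.746 × 904 = 674.38 mol/h
Reaction term: ξ·ΔH°_rxn = 674.38 × 29.0 = 19557 kJ/h
Sensible, feed 139→25 °C: -16798 kJ/h
Outlet flows (mol/h): A 229.62, B 674.38
Sensible, products 25→252 °C: 35439 kJ/h
Q = ΔH = 38198 kJ/h = 10.611 kW
Heat supplied = 10.611 kW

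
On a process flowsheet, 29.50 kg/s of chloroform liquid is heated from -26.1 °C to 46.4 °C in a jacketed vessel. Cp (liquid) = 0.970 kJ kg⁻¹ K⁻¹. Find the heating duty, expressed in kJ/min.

Q = ṁ·Cp·ΔT = 29.50 × 0.970 × (46.4 − -26.1) = 2074.6 kJ/s
Heating duty = 124480 kJ/min

Q = 124000 kJ/min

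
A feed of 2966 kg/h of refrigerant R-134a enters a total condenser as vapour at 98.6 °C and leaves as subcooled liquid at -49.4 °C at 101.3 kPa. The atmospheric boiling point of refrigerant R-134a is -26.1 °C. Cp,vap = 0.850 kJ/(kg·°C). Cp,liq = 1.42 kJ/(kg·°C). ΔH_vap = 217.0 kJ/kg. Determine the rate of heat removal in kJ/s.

vapour 98.6→-26.1 °C: -105.99 kJ/kg
condensation at -26.1 °C: -217 kJ/kg
liquid -26.1→-49.4 °C: -33.086 kJ/kg
Δh = -105.99 + -217 + -33.086 = -356.08 kJ/kg
Q = ṁ·Δh = 2966 kg/h × -356.08 kJ/kg = -1.0561e+06 kJ/h
|Q| = 293.37 kW

Q_c = 293 kJ/s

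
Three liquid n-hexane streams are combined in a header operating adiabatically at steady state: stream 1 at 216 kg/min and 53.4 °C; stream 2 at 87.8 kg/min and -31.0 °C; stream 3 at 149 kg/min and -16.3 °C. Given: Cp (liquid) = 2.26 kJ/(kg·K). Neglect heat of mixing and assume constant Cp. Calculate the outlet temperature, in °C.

T_out = 14.1 °C

Adiabatic, steady state ⇒ Σ ṁᵢCp,ᵢ(T_out − Tᵢ) = 0
T_out = Σ ṁᵢCp,ᵢTᵢ / Σ ṁᵢCp,ᵢ
      = 14428 / 1023.3 = 14.099 °C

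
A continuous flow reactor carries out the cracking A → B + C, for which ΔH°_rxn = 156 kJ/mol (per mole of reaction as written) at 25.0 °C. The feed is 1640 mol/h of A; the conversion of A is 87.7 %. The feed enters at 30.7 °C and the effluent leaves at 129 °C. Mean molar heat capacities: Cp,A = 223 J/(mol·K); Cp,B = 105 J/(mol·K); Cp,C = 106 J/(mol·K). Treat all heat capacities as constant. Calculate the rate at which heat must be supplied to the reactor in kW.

Q_in = 71.8 kW

Extent of reaction ξ = 0.877 × 1640 = 1438.3 mol/h
Reaction term: ξ·ΔH°_rxn = 1438.3 × 156 = 224370 kJ/h
Sensible, feed 30.7→25 °C: -2084.6 kJ/h
Outlet flows (mol/h): A 201.72, B 1438.3, C 1438.3
Sensible, products 25→129 °C: 36240 kJ/h
Q = ΔH = 258530 kJ/h = 71.813 kW
Heat supplied = 71.813 kW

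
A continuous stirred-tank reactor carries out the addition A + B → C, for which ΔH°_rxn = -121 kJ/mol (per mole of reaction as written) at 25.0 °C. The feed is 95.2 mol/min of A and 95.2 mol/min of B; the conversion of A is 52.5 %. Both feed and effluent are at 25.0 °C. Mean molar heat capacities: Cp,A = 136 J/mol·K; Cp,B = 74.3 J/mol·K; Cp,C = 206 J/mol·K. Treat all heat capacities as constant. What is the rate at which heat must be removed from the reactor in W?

Extent of reaction ξ = 0.525 × 95.2 = 49.98 mol/min
Reaction term: ξ·ΔH°_rxn = 49.98 × -121 = -6047.6 kJ/min
Q = ΔH = -6047.6 kJ/min = -100.79 kW
Heat removed = 100790 W

Q_out = 101000 W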